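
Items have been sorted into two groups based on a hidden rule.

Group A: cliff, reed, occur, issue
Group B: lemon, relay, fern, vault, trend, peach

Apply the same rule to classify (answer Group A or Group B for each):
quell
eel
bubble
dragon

Group A, Group A, Group A, Group B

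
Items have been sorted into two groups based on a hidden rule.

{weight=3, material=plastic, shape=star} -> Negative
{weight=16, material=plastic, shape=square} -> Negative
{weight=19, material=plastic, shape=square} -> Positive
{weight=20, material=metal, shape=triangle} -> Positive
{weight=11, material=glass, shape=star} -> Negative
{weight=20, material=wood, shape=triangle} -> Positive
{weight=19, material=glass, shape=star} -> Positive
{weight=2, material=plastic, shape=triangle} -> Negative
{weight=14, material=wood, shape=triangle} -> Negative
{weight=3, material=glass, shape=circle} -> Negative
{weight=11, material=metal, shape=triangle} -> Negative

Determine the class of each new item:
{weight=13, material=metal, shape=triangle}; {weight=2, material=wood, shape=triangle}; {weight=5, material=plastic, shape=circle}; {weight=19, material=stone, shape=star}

Negative, Negative, Negative, Positive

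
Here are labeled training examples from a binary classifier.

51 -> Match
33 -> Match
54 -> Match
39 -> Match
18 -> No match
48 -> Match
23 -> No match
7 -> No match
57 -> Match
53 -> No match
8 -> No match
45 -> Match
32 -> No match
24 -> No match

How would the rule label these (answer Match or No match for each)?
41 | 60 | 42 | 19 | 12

The simplest hypothesis consistent with all the labels is: multiple of 3 AND at least 32.

No match, Match, Match, No match, No match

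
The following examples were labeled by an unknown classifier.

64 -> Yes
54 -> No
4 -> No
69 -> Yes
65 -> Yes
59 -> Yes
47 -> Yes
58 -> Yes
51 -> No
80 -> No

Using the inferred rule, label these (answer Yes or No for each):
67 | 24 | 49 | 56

The rule appears to be: digit sum ≥ 10.
67: digit sum 6+7 = 13 — has this property, so Yes. 24: digit sum 2+4 = 6 — fails this test, so No. 49: digit sum 4+9 = 13 — has this property, so Yes. 56: digit sum 5+6 = 11 — has this property, so Yes.

Yes, No, Yes, Yes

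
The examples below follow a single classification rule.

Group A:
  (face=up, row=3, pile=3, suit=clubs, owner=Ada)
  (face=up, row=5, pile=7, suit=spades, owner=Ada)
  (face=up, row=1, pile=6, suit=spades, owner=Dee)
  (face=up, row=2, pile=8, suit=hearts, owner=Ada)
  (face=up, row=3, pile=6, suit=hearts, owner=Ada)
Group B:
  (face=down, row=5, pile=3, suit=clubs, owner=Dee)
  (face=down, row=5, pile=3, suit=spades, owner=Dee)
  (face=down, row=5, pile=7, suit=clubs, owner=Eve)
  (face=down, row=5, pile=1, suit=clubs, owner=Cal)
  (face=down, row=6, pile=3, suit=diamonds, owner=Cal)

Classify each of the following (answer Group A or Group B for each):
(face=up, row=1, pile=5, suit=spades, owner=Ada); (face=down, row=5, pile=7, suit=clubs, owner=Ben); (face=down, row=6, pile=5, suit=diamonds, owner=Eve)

Group A, Group B, Group B

'Group A' ⟺ face is up.
(face=up, row=1, pile=5, suit=spades, owner=Ada) — face is up, hence Group A. (face=down, row=5, pile=7, suit=clubs, owner=Ben) — face is down, hence Group B. (face=down, row=6, pile=5, suit=diamonds, owner=Eve) — face is down, hence Group B.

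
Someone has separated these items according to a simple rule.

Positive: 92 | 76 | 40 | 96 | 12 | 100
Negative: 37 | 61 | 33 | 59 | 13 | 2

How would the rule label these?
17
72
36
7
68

Negative, Positive, Positive, Negative, Positive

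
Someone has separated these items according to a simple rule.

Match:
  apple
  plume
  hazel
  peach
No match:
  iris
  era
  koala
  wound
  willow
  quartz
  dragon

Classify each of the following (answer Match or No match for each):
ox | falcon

No match, No match

Rule: length 5 AND contains 'e'. This holds for each 'Match' example and fails for each 'No match' one.
ox — length 2, no 'e', hence No match.
falcon — length 6, no 'e', hence No match.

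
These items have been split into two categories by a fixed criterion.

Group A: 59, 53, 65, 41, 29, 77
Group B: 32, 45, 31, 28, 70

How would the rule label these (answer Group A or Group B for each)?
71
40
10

Rule: ≡ 5 (mod 6). This holds for each 'Group A' example and fails for each 'Group B' one.
71: 71 mod 6 = 5, passes → Group A. 40: 40 mod 6 = 4, doesn't match → Group B. 10: 10 mod 6 = 4, doesn't match → Group B.

Group A, Group B, Group B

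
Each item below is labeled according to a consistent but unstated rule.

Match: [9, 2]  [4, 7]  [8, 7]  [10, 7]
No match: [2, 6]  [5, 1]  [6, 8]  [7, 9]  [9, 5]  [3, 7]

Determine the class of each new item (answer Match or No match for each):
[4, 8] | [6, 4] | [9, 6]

The rule appears to be: sum is odd.
[4, 8] → 4+8 = 12 → No match.
[6, 4] → 6+4 = 10 → No match.
[9, 6] → 9+6 = 15 → Match.

No match, No match, Match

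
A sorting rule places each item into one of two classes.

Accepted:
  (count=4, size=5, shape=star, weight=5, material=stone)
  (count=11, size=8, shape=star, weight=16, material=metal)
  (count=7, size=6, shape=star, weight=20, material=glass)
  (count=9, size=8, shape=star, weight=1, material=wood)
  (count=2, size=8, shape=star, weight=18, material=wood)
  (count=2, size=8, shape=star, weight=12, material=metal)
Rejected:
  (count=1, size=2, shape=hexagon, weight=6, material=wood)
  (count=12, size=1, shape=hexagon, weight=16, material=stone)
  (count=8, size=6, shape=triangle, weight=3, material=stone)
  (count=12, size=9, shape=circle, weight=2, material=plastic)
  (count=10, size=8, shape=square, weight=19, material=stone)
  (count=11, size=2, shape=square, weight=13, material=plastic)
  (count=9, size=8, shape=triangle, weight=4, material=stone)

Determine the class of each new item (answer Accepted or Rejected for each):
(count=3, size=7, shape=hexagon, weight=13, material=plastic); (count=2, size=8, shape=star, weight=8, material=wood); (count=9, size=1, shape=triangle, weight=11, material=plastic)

Rejected, Accepted, Rejected

A rule that fits every label: shape is star — true of each 'Accepted' example, false of each 'Rejected' one.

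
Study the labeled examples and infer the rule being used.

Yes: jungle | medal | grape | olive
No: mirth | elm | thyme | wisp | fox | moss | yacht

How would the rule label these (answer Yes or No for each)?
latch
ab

No, No

All 'Yes' examples share one property — has ≥ 2 vowels — and every 'No' example lacks it.
latch: 1 vowel — doesn't match, so No. ab: 1 vowel — doesn't match, so No.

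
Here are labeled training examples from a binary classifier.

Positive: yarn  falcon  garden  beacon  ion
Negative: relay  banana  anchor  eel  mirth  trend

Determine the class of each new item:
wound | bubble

Every 'Positive' example satisfies: ends with 'n'. None of the 'Negative' examples do.
Negative: wound, since ends with 'd'.
Negative: bubble, since ends with 'e'.

Negative, Negative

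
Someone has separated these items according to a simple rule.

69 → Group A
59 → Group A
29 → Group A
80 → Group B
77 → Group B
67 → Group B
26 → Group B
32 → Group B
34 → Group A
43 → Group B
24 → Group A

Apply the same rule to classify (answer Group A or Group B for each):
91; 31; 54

A rule that fits every label: ≡ 4 (mod 5) — true of each 'Group A' example, false of each 'Group B' one.

Group B, Group B, Group A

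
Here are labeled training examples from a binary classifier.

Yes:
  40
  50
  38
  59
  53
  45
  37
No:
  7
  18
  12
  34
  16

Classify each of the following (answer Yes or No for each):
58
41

Yes, Yes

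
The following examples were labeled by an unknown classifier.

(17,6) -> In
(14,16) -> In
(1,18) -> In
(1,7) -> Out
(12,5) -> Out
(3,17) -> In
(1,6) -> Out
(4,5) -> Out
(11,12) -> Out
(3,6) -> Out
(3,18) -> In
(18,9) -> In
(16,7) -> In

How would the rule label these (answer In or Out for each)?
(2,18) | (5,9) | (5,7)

In, Out, Out

The common property of the 'In' items is: max ≥ 14. No 'Out' item has it.
In: (2,18), since max 18.
Out: (5,9), since max 9.
Out: (5,7), since max 7.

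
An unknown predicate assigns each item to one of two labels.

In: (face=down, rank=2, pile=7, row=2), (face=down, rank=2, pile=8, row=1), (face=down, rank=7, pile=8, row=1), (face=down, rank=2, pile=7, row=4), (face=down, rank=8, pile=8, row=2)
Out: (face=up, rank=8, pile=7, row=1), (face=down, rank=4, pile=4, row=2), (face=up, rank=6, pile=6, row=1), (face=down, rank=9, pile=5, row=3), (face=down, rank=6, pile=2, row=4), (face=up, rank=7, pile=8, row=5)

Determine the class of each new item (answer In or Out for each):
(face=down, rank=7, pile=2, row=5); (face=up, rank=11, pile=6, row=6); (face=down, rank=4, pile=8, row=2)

Out, Out, In

'In' ⟺ face is down AND pile ≥ 6.
(face=down, rank=7, pile=2, row=5) — face is down, pile = 2, hence Out.
(face=up, rank=11, pile=6, row=6) — face is up, pile = 6, hence Out.
(face=down, rank=4, pile=8, row=2) — face is down, pile = 8, hence In.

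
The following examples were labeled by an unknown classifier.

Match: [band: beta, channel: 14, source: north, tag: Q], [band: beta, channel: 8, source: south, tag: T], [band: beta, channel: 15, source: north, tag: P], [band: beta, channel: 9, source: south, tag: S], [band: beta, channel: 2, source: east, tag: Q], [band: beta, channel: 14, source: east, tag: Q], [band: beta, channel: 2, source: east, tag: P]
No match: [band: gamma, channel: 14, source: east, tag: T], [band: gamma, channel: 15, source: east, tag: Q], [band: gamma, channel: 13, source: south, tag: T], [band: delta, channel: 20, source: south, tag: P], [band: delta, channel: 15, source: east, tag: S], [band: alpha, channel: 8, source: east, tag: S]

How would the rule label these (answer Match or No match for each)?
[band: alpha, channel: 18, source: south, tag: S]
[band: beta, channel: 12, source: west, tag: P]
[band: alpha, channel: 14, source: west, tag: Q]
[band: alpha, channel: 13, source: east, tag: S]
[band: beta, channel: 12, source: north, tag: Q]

The rule appears to be: band is beta.
[band: alpha, channel: 18, source: south, tag: S]: band is alpha — fails this test, so No match. [band: beta, channel: 12, source: west, tag: P]: band is beta — qualifies, so Match. [band: alpha, channel: 14, source: west, tag: Q]: band is alpha — fails this test, so No match. [band: alpha, channel: 13, source: east, tag: S]: band is alpha — fails this test, so No match. [band: beta, channel: 12, source: north, tag: Q]: band is beta — qualifies, so Match.

No match, Match, No match, No match, Match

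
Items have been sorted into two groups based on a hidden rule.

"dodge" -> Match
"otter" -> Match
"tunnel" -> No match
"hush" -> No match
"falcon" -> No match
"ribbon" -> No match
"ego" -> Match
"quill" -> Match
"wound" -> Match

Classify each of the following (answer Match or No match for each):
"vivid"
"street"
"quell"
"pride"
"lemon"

Comparing the two groups points to one rule — odd length.

Match, No match, Match, Match, Match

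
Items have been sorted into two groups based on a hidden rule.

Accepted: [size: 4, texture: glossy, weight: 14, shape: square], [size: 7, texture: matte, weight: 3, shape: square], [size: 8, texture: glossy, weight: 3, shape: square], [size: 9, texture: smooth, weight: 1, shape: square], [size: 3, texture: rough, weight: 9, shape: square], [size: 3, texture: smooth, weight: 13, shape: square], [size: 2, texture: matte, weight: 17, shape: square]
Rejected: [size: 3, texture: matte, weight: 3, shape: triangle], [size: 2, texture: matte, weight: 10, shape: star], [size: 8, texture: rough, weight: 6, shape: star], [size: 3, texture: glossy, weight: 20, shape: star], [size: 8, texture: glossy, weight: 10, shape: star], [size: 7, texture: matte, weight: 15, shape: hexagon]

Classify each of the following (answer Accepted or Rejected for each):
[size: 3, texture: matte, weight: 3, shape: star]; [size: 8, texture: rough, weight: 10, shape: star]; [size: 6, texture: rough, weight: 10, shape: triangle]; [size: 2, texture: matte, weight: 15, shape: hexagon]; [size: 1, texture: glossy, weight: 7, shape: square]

Comparing the two groups points to one rule — shape is square.

Rejected, Rejected, Rejected, Rejected, Accepted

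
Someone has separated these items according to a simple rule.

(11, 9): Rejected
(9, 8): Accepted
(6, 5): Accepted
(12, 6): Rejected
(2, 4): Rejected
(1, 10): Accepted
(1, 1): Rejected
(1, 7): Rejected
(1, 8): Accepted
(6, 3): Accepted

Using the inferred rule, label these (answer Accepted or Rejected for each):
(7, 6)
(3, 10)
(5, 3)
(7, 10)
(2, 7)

Accepted, Accepted, Rejected, Accepted, Accepted

Rule: sum is odd. This holds for each 'Accepted' example and fails for each 'Rejected' one.
(7, 6) → 7+6 = 13 → Accepted. (3, 10) → 3+10 = 13 → Accepted. (5, 3) → 5+3 = 8 → Rejected. (7, 10) → 7+10 = 17 → Accepted. (2, 7) → 2+7 = 9 → Accepted.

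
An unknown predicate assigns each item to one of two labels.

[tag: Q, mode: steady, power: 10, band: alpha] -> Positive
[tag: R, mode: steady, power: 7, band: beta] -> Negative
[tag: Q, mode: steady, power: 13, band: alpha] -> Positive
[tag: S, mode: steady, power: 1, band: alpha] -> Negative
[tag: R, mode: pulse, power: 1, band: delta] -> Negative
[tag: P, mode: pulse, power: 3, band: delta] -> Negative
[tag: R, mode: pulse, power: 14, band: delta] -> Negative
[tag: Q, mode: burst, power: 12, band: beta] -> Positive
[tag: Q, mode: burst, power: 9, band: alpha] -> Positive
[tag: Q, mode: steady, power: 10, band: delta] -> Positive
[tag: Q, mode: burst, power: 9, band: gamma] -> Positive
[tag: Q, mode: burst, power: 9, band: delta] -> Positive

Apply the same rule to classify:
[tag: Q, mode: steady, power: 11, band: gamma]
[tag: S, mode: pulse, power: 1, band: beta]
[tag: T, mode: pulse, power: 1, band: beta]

Positive, Negative, Negative

Checking candidate rules against both groups, what survives is: tag is Q.
[tag: Q, mode: steady, power: 11, band: gamma]: Positive (tag is Q). [tag: S, mode: pulse, power: 1, band: beta]: Negative (tag is S). [tag: T, mode: pulse, power: 1, band: beta]: Negative (tag is T).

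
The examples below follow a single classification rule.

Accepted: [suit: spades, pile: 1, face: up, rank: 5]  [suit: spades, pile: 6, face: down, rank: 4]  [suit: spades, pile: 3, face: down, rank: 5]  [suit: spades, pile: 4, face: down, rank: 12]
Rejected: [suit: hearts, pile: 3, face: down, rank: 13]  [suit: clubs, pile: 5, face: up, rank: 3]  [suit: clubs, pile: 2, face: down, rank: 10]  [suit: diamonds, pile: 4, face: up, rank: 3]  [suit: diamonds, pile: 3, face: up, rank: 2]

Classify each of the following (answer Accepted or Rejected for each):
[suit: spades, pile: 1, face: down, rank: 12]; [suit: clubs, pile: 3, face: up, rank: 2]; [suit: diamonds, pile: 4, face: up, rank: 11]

Accepted, Rejected, Rejected

The rule appears to be: suit is spades.
[suit: spades, pile: 1, face: down, rank: 12]: suit is spades — passes, so Accepted. [suit: clubs, pile: 3, face: up, rank: 2]: suit is clubs — fails the rule, so Rejected. [suit: diamonds, pile: 4, face: up, rank: 11]: suit is diamonds — fails the rule, so Rejected.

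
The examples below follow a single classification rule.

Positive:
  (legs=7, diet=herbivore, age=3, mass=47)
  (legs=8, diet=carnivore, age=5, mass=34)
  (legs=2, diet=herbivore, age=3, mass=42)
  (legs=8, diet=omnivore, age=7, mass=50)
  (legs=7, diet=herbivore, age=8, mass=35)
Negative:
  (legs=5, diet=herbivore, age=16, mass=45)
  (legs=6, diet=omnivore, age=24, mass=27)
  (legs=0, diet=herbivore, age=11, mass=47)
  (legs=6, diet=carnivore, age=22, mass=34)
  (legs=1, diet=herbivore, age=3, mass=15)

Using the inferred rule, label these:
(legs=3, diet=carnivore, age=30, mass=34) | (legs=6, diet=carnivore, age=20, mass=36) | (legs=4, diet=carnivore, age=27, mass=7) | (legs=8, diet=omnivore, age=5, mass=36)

A rule that fits every label: legs ≥ 2 AND age ≤ 8 — true of each 'Positive' example, false of each 'Negative' one.
(legs=3, diet=carnivore, age=30, mass=34) → legs = 3, age = 30 → Negative. (legs=6, diet=carnivore, age=20, mass=36) → legs = 6, age = 20 → Negative. (legs=4, diet=carnivore, age=27, mass=7) → legs = 4, age = 27 → Negative. (legs=8, diet=omnivore, age=5, mass=36) → legs = 8, age = 5 → Positive.

Negative, Negative, Negative, Positive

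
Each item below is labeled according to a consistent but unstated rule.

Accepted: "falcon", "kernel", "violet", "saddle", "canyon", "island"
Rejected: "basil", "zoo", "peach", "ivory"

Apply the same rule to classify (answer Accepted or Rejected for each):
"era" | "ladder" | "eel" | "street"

Rejected, Accepted, Rejected, Accepted

The rule appears to be: even length.
"era": length 3, doesn't qualify → Rejected. "ladder": length 6, satisfies this → Accepted. "eel": length 3, doesn't qualify → Rejected. "street": length 6, satisfies this → Accepted.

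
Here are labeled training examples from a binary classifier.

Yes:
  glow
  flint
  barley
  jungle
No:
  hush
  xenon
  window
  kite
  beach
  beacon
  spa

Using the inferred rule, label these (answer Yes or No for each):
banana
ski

No, No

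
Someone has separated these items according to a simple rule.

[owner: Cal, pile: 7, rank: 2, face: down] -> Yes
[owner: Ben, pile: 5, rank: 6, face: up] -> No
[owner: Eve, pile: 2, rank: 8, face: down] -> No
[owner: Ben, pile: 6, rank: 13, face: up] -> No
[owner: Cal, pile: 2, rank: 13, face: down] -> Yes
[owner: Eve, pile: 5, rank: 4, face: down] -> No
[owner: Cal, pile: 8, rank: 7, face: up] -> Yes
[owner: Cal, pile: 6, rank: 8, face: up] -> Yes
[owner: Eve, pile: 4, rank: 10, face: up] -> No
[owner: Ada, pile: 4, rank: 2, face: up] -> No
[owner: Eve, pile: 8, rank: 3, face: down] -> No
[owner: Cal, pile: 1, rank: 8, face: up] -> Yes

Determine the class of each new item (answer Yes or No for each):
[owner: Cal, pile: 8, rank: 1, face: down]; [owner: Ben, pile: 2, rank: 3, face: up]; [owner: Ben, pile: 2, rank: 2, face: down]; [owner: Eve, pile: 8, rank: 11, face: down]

Yes, No, No, No

The rule appears to be: owner is Cal.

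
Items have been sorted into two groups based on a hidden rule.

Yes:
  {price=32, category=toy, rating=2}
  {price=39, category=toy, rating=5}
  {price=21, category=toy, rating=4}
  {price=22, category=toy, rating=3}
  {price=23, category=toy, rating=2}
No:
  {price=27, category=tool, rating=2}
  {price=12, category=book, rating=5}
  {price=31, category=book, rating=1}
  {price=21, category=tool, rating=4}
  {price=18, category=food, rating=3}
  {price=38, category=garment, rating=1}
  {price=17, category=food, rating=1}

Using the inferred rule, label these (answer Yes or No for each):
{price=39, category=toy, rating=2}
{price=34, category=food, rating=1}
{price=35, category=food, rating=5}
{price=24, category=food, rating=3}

Yes, No, No, No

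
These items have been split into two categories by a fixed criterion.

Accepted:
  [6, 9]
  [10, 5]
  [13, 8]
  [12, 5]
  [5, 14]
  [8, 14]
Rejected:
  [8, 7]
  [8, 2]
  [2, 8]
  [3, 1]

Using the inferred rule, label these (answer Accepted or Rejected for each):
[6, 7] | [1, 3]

The simplest hypothesis consistent with all the labels is: max ≥ 9.
[6, 7]: max 7 — does not fit, so Rejected. [1, 3]: max 3 — does not fit, so Rejected.

Rejected, Rejected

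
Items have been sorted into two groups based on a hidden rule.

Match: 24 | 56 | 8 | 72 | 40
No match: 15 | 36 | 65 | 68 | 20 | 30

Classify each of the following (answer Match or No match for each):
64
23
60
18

Match, No match, No match, No match

Rule: multiple of 8. This holds for each 'Match' example and fails for each 'No match' one.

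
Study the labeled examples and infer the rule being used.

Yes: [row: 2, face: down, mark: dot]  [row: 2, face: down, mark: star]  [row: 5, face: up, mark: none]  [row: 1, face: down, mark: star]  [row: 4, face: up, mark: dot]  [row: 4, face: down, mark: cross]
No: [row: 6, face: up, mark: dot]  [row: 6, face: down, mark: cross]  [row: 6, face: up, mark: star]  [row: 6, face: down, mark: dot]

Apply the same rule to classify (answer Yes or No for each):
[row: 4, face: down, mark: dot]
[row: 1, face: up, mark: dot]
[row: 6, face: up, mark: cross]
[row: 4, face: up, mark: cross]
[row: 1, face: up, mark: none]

Yes, Yes, No, Yes, Yes

The pattern is that an item is 'Yes' exactly when: row ≤ 5.
[row: 4, face: down, mark: dot]: row = 4 — matches, so Yes. [row: 1, face: up, mark: dot]: row = 1 — matches, so Yes. [row: 6, face: up, mark: cross]: row = 6 — lacks this property, so No. [row: 4, face: up, mark: cross]: row = 4 — matches, so Yes. [row: 1, face: up, mark: none]: row = 1 — matches, so Yes.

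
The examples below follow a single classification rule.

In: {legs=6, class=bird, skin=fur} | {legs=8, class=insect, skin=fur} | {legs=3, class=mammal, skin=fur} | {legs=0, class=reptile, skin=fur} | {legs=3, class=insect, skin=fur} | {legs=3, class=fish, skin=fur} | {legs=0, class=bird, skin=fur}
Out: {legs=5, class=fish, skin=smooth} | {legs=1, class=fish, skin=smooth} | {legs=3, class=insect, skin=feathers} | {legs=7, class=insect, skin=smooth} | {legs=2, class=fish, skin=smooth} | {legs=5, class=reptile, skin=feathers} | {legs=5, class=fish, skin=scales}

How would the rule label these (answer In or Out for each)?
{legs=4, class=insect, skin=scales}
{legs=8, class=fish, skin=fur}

One predicate separates the groups cleanly: skin is fur.
{legs=4, class=insect, skin=scales}: Out (skin is scales).
{legs=8, class=fish, skin=fur}: In (skin is fur).

Out, In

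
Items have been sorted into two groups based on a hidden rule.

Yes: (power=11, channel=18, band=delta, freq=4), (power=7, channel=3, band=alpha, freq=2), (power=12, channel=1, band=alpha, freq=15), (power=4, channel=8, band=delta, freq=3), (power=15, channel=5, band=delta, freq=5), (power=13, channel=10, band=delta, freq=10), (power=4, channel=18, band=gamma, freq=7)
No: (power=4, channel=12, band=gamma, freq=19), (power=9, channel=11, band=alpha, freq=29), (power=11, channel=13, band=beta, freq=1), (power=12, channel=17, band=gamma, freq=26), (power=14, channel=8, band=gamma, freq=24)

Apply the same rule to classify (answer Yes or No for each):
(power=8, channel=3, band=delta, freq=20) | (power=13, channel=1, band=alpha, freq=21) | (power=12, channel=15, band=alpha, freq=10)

'Yes' ⟺ freq ≥ 2 AND freq ≤ 15.
(power=8, channel=3, band=delta, freq=20): No (freq = 20). (power=13, channel=1, band=alpha, freq=21): No (freq = 21). (power=12, channel=15, band=alpha, freq=10): Yes (freq = 10).

No, No, Yes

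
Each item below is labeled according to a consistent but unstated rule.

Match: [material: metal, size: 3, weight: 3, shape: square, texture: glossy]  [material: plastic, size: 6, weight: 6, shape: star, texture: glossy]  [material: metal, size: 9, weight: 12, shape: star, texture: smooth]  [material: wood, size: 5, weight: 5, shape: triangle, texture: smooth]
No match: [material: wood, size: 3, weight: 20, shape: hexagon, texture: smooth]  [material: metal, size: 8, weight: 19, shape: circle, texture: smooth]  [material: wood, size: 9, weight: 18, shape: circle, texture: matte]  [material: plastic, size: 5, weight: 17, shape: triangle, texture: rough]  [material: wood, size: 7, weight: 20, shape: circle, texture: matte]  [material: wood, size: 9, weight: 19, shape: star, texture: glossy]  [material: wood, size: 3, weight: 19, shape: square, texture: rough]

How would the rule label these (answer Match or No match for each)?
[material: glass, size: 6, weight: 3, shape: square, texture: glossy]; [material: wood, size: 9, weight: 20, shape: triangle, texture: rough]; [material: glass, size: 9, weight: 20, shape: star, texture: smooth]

'Match' ⟺ weight ≤ 12.
[material: glass, size: 6, weight: 3, shape: square, texture: glossy] — weight = 3, hence Match. [material: wood, size: 9, weight: 20, shape: triangle, texture: rough] — weight = 20, hence No match. [material: glass, size: 9, weight: 20, shape: star, texture: smooth] — weight = 20, hence No match.

Match, No match, No match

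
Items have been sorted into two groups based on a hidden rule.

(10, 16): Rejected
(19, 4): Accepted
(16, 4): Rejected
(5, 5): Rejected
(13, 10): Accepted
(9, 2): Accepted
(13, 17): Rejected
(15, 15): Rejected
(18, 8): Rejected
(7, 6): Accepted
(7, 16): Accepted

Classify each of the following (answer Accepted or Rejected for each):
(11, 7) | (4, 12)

Rejected, Rejected

Comparing the two groups points to one rule — sum is odd.
(11, 7): Rejected (11+7 = 18).
(4, 12): Rejected (4+12 = 16).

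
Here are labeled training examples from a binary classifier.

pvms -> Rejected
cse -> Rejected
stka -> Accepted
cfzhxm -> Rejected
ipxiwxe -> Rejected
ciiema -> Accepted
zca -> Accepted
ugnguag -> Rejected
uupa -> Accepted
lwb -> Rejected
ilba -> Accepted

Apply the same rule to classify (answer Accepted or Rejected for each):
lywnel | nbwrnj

One predicate separates the groups cleanly: ends with 'a'.
Rejected: lywnel, since ends with 'l'.
Rejected: nbwrnj, since ends with 'j'.

Rejected, Rejected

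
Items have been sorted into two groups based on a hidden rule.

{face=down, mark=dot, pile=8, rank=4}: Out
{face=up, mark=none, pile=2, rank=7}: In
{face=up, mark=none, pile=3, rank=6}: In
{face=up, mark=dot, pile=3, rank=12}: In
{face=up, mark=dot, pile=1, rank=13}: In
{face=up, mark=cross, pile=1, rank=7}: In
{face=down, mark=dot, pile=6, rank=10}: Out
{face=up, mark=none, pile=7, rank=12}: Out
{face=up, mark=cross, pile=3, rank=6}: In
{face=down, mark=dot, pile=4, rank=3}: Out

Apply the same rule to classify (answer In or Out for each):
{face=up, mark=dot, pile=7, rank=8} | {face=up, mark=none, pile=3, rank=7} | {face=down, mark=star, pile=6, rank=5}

Out, In, Out

'In' ⟺ pile ≤ 3.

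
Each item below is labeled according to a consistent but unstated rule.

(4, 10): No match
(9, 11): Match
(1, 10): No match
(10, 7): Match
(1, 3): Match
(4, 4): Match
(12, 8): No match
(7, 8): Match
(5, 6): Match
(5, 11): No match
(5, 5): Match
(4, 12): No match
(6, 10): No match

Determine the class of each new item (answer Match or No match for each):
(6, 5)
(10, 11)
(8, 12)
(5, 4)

The rule appears to be: |first − second| ≤ 3.

Match, Match, No match, Match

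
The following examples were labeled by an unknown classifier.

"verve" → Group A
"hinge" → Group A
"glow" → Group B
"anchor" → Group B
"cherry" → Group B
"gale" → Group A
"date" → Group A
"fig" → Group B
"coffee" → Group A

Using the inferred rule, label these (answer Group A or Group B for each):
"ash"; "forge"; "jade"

Group B, Group A, Group A

A rule that fits every label: ends with 'e' — true of each 'Group A' example, false of each 'Group B' one.
Group B: "ash", since ends with 'h'.
Group A: "forge", since ends with 'e'.
Group A: "jade", since ends with 'e'.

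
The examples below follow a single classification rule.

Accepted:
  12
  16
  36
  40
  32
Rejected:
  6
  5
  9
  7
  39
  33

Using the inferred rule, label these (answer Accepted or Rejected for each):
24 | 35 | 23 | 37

Looking at the examples, the only property every 'Accepted' case has and every 'Rejected' case lacks is: multiple of 4.
24: 24 = 4·6 — checks out, so Accepted. 35: 35 = 4·8 + 3 — does not fit, so Rejected. 23: 23 = 4·5 + 3 — does not fit, so Rejected. 37: 37 = 4·9 + 1 — does not fit, so Rejected.

Accepted, Rejected, Rejected, Rejected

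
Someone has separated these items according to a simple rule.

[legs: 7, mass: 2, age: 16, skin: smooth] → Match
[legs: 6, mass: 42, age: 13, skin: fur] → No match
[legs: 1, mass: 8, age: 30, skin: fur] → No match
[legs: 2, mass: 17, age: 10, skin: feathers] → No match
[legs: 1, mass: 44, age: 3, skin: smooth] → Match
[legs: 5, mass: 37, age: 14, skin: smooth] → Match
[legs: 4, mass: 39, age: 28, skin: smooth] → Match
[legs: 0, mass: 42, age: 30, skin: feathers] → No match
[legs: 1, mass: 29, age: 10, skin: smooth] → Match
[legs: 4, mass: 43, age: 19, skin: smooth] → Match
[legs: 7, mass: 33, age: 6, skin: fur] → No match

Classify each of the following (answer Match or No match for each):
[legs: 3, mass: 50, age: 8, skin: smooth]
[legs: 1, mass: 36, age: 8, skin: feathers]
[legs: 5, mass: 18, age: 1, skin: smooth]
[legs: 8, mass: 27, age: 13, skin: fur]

'Match' ⟺ skin is smooth.
[legs: 3, mass: 50, age: 8, skin: smooth]: skin is smooth — passes, so Match.
[legs: 1, mass: 36, age: 8, skin: feathers]: skin is feathers — does not satisfy this, so No match.
[legs: 5, mass: 18, age: 1, skin: smooth]: skin is smooth — passes, so Match.
[legs: 8, mass: 27, age: 13, skin: fur]: skin is fur — does not satisfy this, so No match.

Match, No match, Match, No match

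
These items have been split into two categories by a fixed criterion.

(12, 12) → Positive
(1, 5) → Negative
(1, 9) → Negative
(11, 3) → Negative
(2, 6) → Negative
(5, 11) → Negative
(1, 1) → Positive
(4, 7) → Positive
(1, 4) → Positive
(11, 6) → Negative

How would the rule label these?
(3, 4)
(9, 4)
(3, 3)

Positive, Negative, Positive

All 'Positive' examples share one property — |first − second| ≤ 3 — and every 'Negative' example lacks it.
Positive: (3, 4), since |3−4| = 1.
Negative: (9, 4), since |9−4| = 5.
Positive: (3, 3), since |3−3| = 0.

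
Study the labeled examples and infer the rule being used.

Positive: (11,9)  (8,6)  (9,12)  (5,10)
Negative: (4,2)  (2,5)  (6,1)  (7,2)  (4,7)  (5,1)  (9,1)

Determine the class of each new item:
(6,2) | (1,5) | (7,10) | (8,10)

Negative, Negative, Positive, Positive

Every 'Positive' example satisfies: sum ≥ 14. None of the 'Negative' examples do.
(6,2): Negative (6+2 = 8).
(1,5): Negative (1+5 = 6).
(7,10): Positive (7+10 = 17).
(8,10): Positive (8+10 = 18).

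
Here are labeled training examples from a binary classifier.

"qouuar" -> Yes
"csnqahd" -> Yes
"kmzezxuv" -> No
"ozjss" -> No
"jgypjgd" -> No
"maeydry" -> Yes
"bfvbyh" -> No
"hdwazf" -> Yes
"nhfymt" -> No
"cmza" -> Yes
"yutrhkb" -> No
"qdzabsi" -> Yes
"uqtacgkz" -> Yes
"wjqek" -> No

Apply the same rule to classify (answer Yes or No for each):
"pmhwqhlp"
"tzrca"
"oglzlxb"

All 'Yes' examples share one property — contains 'a' — and every 'No' example lacks it.
"pmhwqhlp" — no 'a', hence No. "tzrca" — has 'a', hence Yes. "oglzlxb" — no 'a', hence No.

No, Yes, No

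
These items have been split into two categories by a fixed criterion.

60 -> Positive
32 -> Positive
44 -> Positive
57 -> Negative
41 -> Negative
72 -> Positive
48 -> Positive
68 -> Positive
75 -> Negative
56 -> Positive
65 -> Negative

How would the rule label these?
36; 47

Positive, Negative

The distinguishing property — even — holds for all the 'Positive' cases and none of the 'Negative' cases.
Positive: 36, since 36 is even.
Negative: 47, since 47 is odd.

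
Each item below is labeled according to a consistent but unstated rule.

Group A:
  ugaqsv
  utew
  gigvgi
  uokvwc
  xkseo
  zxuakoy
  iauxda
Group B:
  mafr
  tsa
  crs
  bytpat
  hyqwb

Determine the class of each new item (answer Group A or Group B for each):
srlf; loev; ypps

The common property of the 'Group A' items is: has ≥ 2 vowels. No 'Group B' item has it.
srlf → 0 vowels → Group B.
loev → 2 vowels → Group A.
ypps → 0 vowels → Group B.

Group B, Group A, Group B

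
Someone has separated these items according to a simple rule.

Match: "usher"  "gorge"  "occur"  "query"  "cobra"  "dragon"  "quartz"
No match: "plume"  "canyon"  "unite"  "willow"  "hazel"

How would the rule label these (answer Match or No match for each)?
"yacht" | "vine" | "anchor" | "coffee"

Looking at the examples, the only property every 'Match' case has and every 'No match' case lacks is: contains 'r'.
"yacht" — no 'r', hence No match. "vine" — no 'r', hence No match. "anchor" — has 'r', hence Match. "coffee" — no 'r', hence No match.

No match, No match, Match, No match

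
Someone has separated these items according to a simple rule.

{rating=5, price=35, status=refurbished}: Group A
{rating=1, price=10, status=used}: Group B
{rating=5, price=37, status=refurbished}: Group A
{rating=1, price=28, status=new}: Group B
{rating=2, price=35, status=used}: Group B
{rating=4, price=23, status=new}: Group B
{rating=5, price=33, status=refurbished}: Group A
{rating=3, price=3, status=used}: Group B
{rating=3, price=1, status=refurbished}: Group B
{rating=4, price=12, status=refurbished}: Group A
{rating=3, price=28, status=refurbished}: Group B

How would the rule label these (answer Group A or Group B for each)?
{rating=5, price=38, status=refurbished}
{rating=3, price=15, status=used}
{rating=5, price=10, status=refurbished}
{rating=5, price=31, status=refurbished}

Group A, Group B, Group A, Group A

The distinguishing property — status is refurbished AND rating ≥ 4 — holds for all the 'Group A' cases and none of the 'Group B' cases.
{rating=5, price=38, status=refurbished}: status is refurbished, rating = 5, fits → Group A. {rating=3, price=15, status=used}: status is used, rating = 3, fails this test → Group B. {rating=5, price=10, status=refurbished}: status is refurbished, rating = 5, fits → Group A. {rating=5, price=31, status=refurbished}: status is refurbished, rating = 5, fits → Group A.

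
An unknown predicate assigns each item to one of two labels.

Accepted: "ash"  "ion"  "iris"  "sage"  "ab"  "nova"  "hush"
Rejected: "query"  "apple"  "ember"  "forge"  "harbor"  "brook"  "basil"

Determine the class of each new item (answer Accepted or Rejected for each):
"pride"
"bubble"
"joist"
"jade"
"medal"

Rejected, Rejected, Rejected, Accepted, Rejected

The common property of the 'Accepted' items is: length ≤ 4. No 'Rejected' item has it.
"pride" — length 5, hence Rejected.
"bubble" — length 6, hence Rejected.
"joist" — length 5, hence Rejected.
"jade" — length 4, hence Accepted.
"medal" — length 5, hence Rejected.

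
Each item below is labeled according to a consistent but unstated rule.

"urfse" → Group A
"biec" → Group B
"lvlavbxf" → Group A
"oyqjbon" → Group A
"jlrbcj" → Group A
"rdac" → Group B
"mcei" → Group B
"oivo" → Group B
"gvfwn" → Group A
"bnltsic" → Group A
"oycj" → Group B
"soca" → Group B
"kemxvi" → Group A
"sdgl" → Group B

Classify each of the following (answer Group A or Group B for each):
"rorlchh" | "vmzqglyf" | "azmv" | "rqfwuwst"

Group A, Group A, Group B, Group A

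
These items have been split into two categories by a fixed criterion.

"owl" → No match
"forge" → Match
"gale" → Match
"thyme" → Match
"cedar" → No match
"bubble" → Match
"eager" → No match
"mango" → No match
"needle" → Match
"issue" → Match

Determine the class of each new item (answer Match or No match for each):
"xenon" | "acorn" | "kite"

Looking at the examples, the only property every 'Match' case has and every 'No match' case lacks is: ends with 'e'.
"xenon": ends with 'n', does not fit → No match. "acorn": ends with 'n', does not fit → No match. "kite": ends with 'e', passes → Match.

No match, No match, Match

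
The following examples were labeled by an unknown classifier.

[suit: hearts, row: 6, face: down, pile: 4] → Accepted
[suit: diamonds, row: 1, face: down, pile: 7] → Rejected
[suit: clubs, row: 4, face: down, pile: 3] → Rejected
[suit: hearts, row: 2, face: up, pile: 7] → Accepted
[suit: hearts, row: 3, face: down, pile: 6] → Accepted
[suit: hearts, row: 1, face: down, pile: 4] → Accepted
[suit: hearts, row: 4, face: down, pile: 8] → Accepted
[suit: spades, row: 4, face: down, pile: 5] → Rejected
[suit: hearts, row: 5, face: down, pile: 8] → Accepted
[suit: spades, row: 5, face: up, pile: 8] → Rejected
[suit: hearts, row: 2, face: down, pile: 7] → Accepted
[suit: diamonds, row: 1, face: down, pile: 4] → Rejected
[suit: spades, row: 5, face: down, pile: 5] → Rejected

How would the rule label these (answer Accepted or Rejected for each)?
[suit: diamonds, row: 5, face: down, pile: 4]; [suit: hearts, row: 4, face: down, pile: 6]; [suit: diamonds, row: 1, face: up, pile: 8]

One predicate separates the groups cleanly: suit is hearts.
[suit: diamonds, row: 5, face: down, pile: 4]: Rejected (suit is diamonds). [suit: hearts, row: 4, face: down, pile: 6]: Accepted (suit is hearts). [suit: diamonds, row: 1, face: up, pile: 8]: Rejected (suit is diamonds).

Rejected, Accepted, Rejected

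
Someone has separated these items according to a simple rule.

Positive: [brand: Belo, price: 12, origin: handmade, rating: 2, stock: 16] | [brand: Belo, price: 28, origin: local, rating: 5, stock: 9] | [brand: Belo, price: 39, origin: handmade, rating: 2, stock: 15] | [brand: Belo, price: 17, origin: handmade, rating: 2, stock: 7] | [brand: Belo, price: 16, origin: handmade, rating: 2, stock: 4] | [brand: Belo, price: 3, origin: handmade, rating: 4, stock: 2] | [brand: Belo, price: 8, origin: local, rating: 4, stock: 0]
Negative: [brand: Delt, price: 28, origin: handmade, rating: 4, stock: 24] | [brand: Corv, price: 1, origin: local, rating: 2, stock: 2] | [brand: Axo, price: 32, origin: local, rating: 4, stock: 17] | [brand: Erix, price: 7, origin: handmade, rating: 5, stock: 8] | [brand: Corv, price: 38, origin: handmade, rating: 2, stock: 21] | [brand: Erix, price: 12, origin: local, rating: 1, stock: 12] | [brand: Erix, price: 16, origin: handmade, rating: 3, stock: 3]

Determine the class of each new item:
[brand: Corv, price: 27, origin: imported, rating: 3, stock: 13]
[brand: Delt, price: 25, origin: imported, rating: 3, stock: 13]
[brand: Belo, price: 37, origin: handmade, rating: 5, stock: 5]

Every 'Positive' example satisfies: brand is Belo. None of the 'Negative' examples do.
[brand: Corv, price: 27, origin: imported, rating: 3, stock: 13] → brand is Corv → Negative. [brand: Delt, price: 25, origin: imported, rating: 3, stock: 13] → brand is Delt → Negative. [brand: Belo, price: 37, origin: handmade, rating: 5, stock: 5] → brand is Belo → Positive.

Negative, Negative, Positive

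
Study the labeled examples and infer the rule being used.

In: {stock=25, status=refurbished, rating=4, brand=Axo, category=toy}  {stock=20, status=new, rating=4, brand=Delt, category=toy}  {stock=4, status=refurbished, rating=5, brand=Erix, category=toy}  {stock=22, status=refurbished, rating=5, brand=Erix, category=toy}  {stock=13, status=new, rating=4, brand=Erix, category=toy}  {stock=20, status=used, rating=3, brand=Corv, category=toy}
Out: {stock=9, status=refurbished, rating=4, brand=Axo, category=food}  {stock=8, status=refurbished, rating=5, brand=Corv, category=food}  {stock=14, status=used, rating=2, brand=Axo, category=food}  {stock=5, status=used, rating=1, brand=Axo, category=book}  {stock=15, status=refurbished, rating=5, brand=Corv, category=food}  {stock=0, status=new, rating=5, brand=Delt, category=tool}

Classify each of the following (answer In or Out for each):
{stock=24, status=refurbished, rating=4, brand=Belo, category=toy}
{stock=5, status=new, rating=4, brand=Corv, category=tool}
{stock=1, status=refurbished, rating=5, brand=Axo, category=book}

The classifier is using: category is toy.
{stock=24, status=refurbished, rating=4, brand=Belo, category=toy}: category is toy — qualifies, so In. {stock=5, status=new, rating=4, brand=Corv, category=tool}: category is tool — does not fit, so Out. {stock=1, status=refurbished, rating=5, brand=Axo, category=book}: category is book — does not fit, so Out.

In, Out, Out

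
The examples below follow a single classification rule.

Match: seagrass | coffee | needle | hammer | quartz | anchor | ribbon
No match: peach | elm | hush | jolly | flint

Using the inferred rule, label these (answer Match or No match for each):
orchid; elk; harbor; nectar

'Match' ⟺ length ≥ 6.
orchid: length 6, qualifies → Match.
elk: length 3, fails the rule → No match.
harbor: length 6, qualifies → Match.
nectar: length 6, qualifies → Match.

Match, No match, Match, Match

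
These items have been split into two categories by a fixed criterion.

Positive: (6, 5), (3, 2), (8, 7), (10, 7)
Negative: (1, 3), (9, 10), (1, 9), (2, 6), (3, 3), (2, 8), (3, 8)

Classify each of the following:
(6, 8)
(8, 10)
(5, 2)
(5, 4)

Negative, Negative, Positive, Positive

A rule that fits every label: first > second — true of each 'Positive' example, false of each 'Negative' one.
(6, 8): 6 < 8, fails this test → Negative.
(8, 10): 8 < 10, fails this test → Negative.
(5, 2): 5 > 2, satisfies this → Positive.
(5, 4): 5 > 4, satisfies this → Positive.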